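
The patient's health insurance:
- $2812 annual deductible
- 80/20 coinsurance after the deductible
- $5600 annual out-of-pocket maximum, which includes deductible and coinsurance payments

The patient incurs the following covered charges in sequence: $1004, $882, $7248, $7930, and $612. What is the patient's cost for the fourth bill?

Claim 1 — $1004: all of it applies to the deductible. Patient pays $1004; OOP now $1004.
Claim 2 — $882: all of it applies to the deductible. Patient owes $882 (running OOP $1886).
Claim 3 — $7248: $926 to deductible, leaving $6322; 20% of $6322 = $1264.40. Cost to patient: $2190.40. OOP to date $4076.40.
Claim 4 — $7930: deductible already satisfied, so patient's share is 20% × $7930 = $1586. Adding that to $4076.40 gives $5662.40, past the $5600 cap; patient pays only $5600 − $4076.40 = $1523.60.

$1523.60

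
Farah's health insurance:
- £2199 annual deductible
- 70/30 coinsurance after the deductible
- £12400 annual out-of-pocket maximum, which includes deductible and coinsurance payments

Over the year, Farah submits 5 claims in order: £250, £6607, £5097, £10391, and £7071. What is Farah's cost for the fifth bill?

£2121.30

Claim 1 (£250): entire amount goes to the deductible. Cost to patient: £250. OOP to date £250.
Claim 2 (£6607): £1949 finishes the deductible; £4658 goes to coinsurance; coinsurance £4658 × 30% = £1397.40. Patient pays £3346.40; OOP now £3596.40.
Claim 3 (£5097): deductible already satisfied, so patient's share is 30% × £5097 = £1529.10. Cost to patient: £1529.10. OOP to date £5125.50.
Claim 4 (£10391): deductible met; 30% of £10391 = £3117.30. Cost to patient: £3117.30. OOP to date £8242.80.
Claim 5 (£7071): deductible met; 30% of £7071 = £2121.30. Cost to patient: £2121.30. OOP to date £10364.10.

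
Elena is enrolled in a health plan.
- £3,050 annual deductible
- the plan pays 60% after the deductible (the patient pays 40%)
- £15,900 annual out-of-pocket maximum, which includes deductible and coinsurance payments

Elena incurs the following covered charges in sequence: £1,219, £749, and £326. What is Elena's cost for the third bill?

£326

#1 (£1,219): all of it applies to the deductible. Patient pays £1,219; OOP now £1,219.
#2 (£749): all of it applies to the deductible. Patient owes £749 (running OOP £1,968).
#3 (£326): entire amount goes to the deductible. Cost to patient: £326. OOP to date £2,294.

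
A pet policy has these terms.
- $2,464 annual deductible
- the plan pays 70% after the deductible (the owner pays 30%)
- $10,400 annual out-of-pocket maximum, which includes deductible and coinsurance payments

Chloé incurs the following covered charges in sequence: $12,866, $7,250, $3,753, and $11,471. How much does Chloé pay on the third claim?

Claim 1 ($12,866): deductible takes $2,464, $10,402 remains; 30% of $10,402 = $3,120.60. Owner pays $5,584.60; OOP now $5,584.60.
Claim 2 ($7,250): 30% coinsurance on $7,250 = $2,175. Owner pays $2,175; OOP now $7,759.60.
Claim 3 ($3,753): 30% coinsurance on $3,753 = $1,125.90. Owner pays $1,125.90; OOP now $8,885.50.

$1,125.90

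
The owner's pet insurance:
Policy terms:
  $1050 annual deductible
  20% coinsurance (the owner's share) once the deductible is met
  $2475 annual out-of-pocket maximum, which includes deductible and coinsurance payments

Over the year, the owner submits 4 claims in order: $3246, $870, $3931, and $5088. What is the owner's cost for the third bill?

$786.20

Claim 1 ($3246): $1050 finishes the deductible; $2196 goes to coinsurance; owner's 20% is $439.20. Cost to owner: $1489.20. OOP to date $1489.20.
Claim 2 ($870): deductible met; 20% of $870 = $174. Owner pays $174; OOP now $1663.20.
Claim 3 ($3931): deductible already satisfied, so owner's share is 20% × $3931 = $786.20. Owner owes $786.20 (running OOP $2449.40).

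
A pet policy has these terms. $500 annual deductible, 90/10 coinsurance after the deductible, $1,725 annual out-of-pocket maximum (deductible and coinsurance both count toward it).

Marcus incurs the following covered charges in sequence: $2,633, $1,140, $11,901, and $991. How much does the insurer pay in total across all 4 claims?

$14,940

Claim 1 ($2,633): $500 finishes the deductible; $2,133 goes to coinsurance; coinsurance $2,133 × 10% = $213.30. Cost to owner: $713.30. OOP to date $713.30. Insurer: $2,633 − $713.30 = $1,919.70.
Claim 2 ($1,140): deductible already satisfied, so owner's share is 10% × $1,140 = $114. Cost to owner: $114. OOP to date $827.30. Plan pays $1,140 − $114 = $1,026.
Claim 3 ($11,901): deductible met; 10% of $11,901 = $1,190.10. OOP would hit $2,017.40 > $1,725, so the cap limits the owner to $1,725 − $827.30 = $897.70. Plan pays $11,901 − $897.70 = $11,003.30.
Claim 4 ($991): 10% coinsurance on $991 = $99.10. Adding that to $1,725 gives $1,824.10, past the $1,725 cap; owner pays only $1,725 − $1,725 = $0. Insurer: $991 − $0 = $991.
Insurer total = bills − owner's total = $16,665 − $1,725 = $14,940.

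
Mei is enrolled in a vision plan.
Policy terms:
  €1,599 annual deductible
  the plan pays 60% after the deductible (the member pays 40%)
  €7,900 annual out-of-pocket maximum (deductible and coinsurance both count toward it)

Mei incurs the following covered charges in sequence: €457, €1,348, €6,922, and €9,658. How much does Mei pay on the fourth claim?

Claim 1 (€457): all of it applies to the deductible. Cost to member: €457. OOP to date €457.
Claim 2 (€1,348): deductible takes €1,142, €206 remains; 40% of €206 = €82.40. Member pays €1,224.40; OOP now €1,681.40.
Claim 3 (€6,922): deductible met; 40% of €6,922 = €2,768.80. Member owes €2,768.80 (running OOP €4,450.20).
Claim 4 (€9,658): 40% coinsurance on €9,658 = €3,863.20. That would push OOP to €8,313.40, over the €7,900 cap, so member pays €7,900 − €4,450.20 = €3,449.80.

€3,449.80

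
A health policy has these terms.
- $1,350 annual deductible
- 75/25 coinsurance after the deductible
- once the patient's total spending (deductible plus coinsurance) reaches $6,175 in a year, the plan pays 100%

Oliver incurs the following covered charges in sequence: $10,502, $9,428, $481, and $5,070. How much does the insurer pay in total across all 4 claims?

Bill 1, $10,502: $1,350 to deductible, leaving $9,152; coinsurance $9,152 × 25% = $2,288. Patient owes $3,638 (running OOP $3,638). Insurer: $10,502 − $3,638 = $6,864.
Bill 2, $9,428: deductible already satisfied, so patient's share is 25% × $9,428 = $2,357. Patient pays $2,357; OOP now $5,995. Insurer: $9,428 − $2,357 = $7,071.
Bill 3, $481: 25% coinsurance on $481 = $120.25. Cost to patient: $120.25. OOP to date $6,115.25. Insurer: $481 − $120.25 = $360.75.
Bill 4, $5,070: 25% coinsurance on $5,070 = $1,267.50. OOP would hit $7,382.75 > $6,175, so the cap limits the patient to $6,175 − $6,115.25 = $59.75. Insurer: $5,070 − $59.75 = $5,010.25.
Insurer total = bills − patient's total = $25,481 − $6,175 = $19,306.

$19,306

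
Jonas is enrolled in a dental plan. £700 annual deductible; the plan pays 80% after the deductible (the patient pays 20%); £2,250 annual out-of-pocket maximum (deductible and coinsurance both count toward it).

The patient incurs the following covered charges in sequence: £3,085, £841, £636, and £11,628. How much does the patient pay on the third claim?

£127.20

#1 (£3,085): £700 finishes the deductible; £2,385 goes to coinsurance; patient's 20% is £477. Cost to patient: £1,177. OOP to date £1,177.
#2 (£841): deductible already satisfied, so patient's share is 20% × £841 = £168.20. Patient owes £168.20 (running OOP £1,345.20).
#3 (£636): 20% coinsurance on £636 = £127.20. Patient pays £127.20; OOP now £1,472.40.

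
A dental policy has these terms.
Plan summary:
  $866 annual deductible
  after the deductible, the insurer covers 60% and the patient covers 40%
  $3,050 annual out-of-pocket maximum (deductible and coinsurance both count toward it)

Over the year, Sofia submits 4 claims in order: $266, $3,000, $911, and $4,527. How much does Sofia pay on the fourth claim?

#1 ($266): all of it applies to the deductible. Patient pays $266; OOP now $266.
#2 ($3,000): deductible takes $600, $2,400 remains; 40% of $2,400 = $960. Cost to patient: $1,560. OOP to date $1,826.
#3 ($911): deductible met; 40% of $911 = $364.40. Patient owes $364.40 (running OOP $2,190.40).
#4 ($4,527): deductible already satisfied, so patient's share is 40% × $4,527 = $1,810.80. Adding that to $2,190.40 gives $4,001.20, past the $3,050 cap; patient pays only $3,050 − $2,190.40 = $859.60.

$859.60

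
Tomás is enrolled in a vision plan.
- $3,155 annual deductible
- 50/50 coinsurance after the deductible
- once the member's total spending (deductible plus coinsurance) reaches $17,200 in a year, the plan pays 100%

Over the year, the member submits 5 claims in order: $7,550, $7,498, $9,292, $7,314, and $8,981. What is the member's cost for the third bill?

Claim 1 — $7,550: deductible takes $3,155, $4,395 remains; 50% of $4,395 = $2,197.50. Cost to member: $5,352.50. OOP to date $5,352.50.
Claim 2 — $7,498: deductible met; 50% of $7,498 = $3,749. Cost to member: $3,749. OOP to date $9,101.50.
Claim 3 — $9,292: deductible already satisfied, so member's share is 50% × $9,292 = $4,646. Cost to member: $4,646. OOP to date $13,747.50.

$4,646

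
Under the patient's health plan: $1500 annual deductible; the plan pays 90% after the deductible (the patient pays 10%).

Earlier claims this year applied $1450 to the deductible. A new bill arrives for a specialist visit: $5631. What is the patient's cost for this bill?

$608.10

$1450 of the $1500 deductible is already met, leaving $50.
That leaves $5631 − $50 = $5581 for coinsurance.
Coinsurance: $5581 × 10% = $558.10.
That puts the patient's cost at $50 + $558.10 = $608.10.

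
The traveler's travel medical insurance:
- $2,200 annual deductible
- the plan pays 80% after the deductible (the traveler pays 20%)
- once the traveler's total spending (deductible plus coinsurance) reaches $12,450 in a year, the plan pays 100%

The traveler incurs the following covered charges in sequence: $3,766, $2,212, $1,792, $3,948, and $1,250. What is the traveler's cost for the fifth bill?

$250

Bill 1, $3,766: deductible takes $2,200, $1,566 remains; coinsurance $1,566 × 20% = $313.20. Cost to traveler: $2,513.20. OOP to date $2,513.20.
Bill 2, $2,212: 20% coinsurance on $2,212 = $442.40. Traveler owes $442.40 (running OOP $2,955.60).
Bill 3, $1,792: 20% coinsurance on $1,792 = $358.40. Cost to traveler: $358.40. OOP to date $3,314.
Bill 4, $3,948: deductible already satisfied, so traveler's share is 20% × $3,948 = $789.60. Traveler owes $789.60 (running OOP $4,103.60).
Bill 5, $1,250: 20% coinsurance on $1,250 = $250. Traveler owes $250 (running OOP $4,353.60).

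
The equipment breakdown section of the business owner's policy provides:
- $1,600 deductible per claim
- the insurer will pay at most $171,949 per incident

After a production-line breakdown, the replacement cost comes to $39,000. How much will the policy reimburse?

$37,400

Less the $1,600 deductible: $39,000 − $1,600 = $37,400.
$37,400 ≤ $171,949, so the limit doesn't bind; insurer pays $37,400.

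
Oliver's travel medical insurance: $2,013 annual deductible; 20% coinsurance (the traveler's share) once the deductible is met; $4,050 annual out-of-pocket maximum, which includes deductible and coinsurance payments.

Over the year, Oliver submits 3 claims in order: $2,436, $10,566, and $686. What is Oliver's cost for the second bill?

$1,952.40

Claim 1 ($2,436): $2,013 finishes the deductible; $423 goes to coinsurance; coinsurance $423 × 20% = $84.60. Cost to traveler: $2,097.60. OOP to date $2,097.60.
Claim 2 ($10,566): 20% coinsurance on $10,566 = $2,113.20. OOP would hit $4,210.80 > $4,050, so the cap limits the traveler to $4,050 − $2,097.60 = $1,952.40.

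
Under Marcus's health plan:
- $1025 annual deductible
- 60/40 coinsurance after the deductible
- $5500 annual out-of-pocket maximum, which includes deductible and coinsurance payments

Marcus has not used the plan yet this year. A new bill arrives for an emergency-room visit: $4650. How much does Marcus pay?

Nothing has been paid toward the $1025 deductible, so the first $1025 of this charge is applied there.
After the $1025 deductible portion, $4650 − $1025 = $3625 is subject to coinsurance.
Patient's 40% share of $3625 is $1450.
So the patient owes $1025 + $1450 = $2475 before any cap.
Cumulative spending $0 + $2475 = $2475 stays under the $5500 maximum.

$2475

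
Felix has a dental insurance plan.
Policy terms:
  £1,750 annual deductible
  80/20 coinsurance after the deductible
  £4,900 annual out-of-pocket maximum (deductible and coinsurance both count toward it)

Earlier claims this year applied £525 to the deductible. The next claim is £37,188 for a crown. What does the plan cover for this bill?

Deductible still to meet: £1,750 − £525 = £1,225.
That leaves £37,188 − £1,225 = £35,963 for coinsurance.
20% of £35,963 = £7,192.60 falls to the patient.
So the patient owes £1,225 + £7,192.60 = £8,417.60 before any cap.
Adding £8,417.60 to the £525 already spent would give £8,942.60, which exceeds the £4,900 cap; the patient pays just £4,900 − £525 = £4,375.
The insurer covers the remainder: £37,188 − £4,375 = £32,813.

£32,813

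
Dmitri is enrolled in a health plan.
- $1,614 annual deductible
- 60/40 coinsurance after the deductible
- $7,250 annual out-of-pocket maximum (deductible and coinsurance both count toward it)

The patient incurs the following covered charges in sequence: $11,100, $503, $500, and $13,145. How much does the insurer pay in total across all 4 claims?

Claim 1 ($11,100): deductible takes $1,614, $9,486 remains; 40% of $9,486 = $3,794.40. Cost to patient: $5,408.40. OOP to date $5,408.40. Plan pays $11,100 − $5,408.40 = $5,691.60.
Claim 2 ($503): 40% coinsurance on $503 = $201.20. Patient pays $201.20; OOP now $5,609.60. Plan pays $503 − $201.20 = $301.80.
Claim 3 ($500): deductible met; 40% of $500 = $200. Cost to patient: $200. OOP to date $5,809.60. Plan pays $500 − $200 = $300.
Claim 4 ($13,145): deductible met; 40% of $13,145 = $5,258. Adding that to $5,809.60 gives $11,067.60, past the $7,250 cap; patient pays only $7,250 − $5,809.60 = $1,440.40. Insurer: $13,145 − $1,440.40 = $11,704.60.
Insurer total = bills − patient's total = $25,248 − $7,250 = $17,998.

$17,998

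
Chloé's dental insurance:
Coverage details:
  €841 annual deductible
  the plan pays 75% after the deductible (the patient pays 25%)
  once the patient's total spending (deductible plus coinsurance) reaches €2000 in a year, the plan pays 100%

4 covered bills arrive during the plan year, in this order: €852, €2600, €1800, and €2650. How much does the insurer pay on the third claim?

€1350

#1 (€852): deductible takes €841, €11 remains; 25% of €11 = €2.75. Patient owes €843.75 (running OOP €843.75). Plan pays €852 − €843.75 = €8.25.
#2 (€2600): deductible already satisfied, so patient's share is 25% × €2600 = €650. Patient owes €650 (running OOP €1493.75). Insurer: €2600 − €650 = €1950.
#3 (€1800): 25% coinsurance on €1800 = €450. Patient owes €450 (running OOP €1943.75). Insurer: €1800 − €450 = €1350.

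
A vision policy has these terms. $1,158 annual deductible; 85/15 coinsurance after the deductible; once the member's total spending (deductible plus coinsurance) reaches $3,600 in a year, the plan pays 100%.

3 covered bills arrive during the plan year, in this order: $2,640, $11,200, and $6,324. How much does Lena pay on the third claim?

#1 ($2,640): deductible takes $1,158, $1,482 remains; coinsurance $1,482 × 15% = $222.30. Cost to member: $1,380.30. OOP to date $1,380.30.
#2 ($11,200): deductible already satisfied, so member's share is 15% × $11,200 = $1,680. Member owes $1,680 (running OOP $3,060.30).
#3 ($6,324): 15% coinsurance on $6,324 = $948.60. OOP would hit $4,008.90 > $3,600, so the cap limits the member to $3,600 − $3,060.30 = $539.70.

$539.70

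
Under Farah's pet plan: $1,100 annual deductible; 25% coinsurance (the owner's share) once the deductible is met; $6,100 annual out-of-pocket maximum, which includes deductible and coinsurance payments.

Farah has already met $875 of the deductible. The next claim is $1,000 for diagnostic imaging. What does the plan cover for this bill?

$875 of the $1,100 deductible is already met, leaving $225.
That leaves $1,000 − $225 = $775 for coinsurance.
25% of $775 = $193.75 falls to the owner.
So the owner owes $225 + $193.75 = $418.75 before any cap.
Year-to-date out-of-pocket becomes $875 + $418.75 = $1,293.75, still under the $6,100 maximum, so no cap applies.
Insurer pays the balance: $1,000 − $418.75 = $581.25.

$581.25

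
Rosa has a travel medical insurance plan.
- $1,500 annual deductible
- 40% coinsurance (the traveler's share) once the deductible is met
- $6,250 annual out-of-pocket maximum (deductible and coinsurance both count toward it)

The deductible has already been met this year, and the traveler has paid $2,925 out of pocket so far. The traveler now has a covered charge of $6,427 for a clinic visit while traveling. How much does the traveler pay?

The deductible is already satisfied, so the full bill goes to coinsurance.
Traveler's 40% share of $6,427 is $2,570.80.
Year-to-date out-of-pocket becomes $2,925 + $2,570.80 = $5,495.80, still under the $6,250 maximum, so no cap applies.

$2,570.80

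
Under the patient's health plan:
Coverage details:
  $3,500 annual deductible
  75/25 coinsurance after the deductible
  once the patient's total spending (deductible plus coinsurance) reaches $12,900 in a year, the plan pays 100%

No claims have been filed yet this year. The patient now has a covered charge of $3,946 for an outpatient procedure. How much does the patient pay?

$3,611.50

Deductible not yet touched, so the first $3,500 of the bill goes to the deductible.
After the $3,500 deductible portion, $3,946 − $3,500 = $446 is subject to coinsurance.
25% of $446 = $111.50 falls to the patient.
Patient responsibility before any cap: $3,500 + $111.50 = $3,611.50.
Year-to-date out-of-pocket becomes $0 + $3,611.50 = $3,611.50, still under the $12,900 maximum, so no cap applies.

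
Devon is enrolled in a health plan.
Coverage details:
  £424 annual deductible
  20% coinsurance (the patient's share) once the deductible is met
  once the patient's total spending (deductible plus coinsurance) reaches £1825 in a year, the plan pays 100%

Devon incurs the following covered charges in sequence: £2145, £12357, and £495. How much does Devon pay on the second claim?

£1056.80

Claim 1 — £2145: deductible takes £424, £1721 remains; 20% of £1721 = £344.20. Cost to patient: £768.20. OOP to date £768.20.
Claim 2 — £12357: deductible already satisfied, so patient's share is 20% × £12357 = £2471.40. That would push OOP to £3239.60, over the £1825 cap, so patient pays £1825 − £768.20 = £1056.80.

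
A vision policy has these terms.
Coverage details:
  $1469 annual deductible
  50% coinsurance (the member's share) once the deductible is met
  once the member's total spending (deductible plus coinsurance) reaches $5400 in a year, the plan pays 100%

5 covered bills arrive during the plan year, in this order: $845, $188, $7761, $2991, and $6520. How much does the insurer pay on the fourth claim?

#1 ($845): entire amount goes to the deductible. Member pays $845; OOP now $845. Insurer: $845 − $845 = $0.
#2 ($188): entire amount goes to the deductible. Cost to member: $188. OOP to date $1033. Plan pays $188 − $188 = $0.
#3 ($7761): deductible takes $436, $7325 remains; member's 50% is $3662.50. Cost to member: $4098.50. OOP to date $5131.50. Plan pays $7761 − $4098.50 = $3662.50.
#4 ($2991): 50% coinsurance on $2991 = $1495.50. Adding that to $5131.50 gives $6627, past the $5400 cap; member pays only $5400 − $5131.50 = $268.50. Insurer: $2991 − $268.50 = $2722.50.

$2722.50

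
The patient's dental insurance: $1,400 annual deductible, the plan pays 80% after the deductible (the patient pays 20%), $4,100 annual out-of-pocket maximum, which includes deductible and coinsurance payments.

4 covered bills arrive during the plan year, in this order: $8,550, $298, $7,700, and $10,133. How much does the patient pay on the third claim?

$1,210.40

Claim 1 — $8,550: deductible takes $1,400, $7,150 remains; coinsurance $7,150 × 20% = $1,430. Cost to patient: $2,830. OOP to date $2,830.
Claim 2 — $298: 20% coinsurance on $298 = $59.60. Patient pays $59.60; OOP now $2,889.60.
Claim 3 — $7,700: deductible met; 20% of $7,700 = $1,540. Adding that to $2,889.60 gives $4,429.60, past the $4,100 cap; patient pays only $4,100 − $2,889.60 = $1,210.40.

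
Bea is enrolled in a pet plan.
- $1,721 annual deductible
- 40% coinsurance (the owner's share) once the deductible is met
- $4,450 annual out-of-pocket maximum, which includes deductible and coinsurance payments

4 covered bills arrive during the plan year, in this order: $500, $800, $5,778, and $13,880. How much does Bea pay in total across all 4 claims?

Claim 1 — $500: entire amount goes to the deductible. Owner owes $500 (running OOP $500).
Claim 2 — $800: all of it applies to the deductible. Cost to owner: $800. OOP to date $1,300.
Claim 3 — $5,778: $421 finishes the deductible; $5,357 goes to coinsurance; owner's 40% is $2,142.80. Owner owes $2,563.80 (running OOP $3,863.80).
Claim 4 — $13,880: 40% coinsurance on $13,880 = $5,552. OOP would hit $9,415.80 > $4,450, so the cap limits the owner to $4,450 − $3,863.80 = $586.20.
Total paid by the owner: $500 + $800 + $2,563.80 + $586.20 = $4,450.

$4,450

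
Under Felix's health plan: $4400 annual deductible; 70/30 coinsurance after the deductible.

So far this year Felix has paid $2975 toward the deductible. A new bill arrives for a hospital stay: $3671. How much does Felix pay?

$2098.80

Remaining deductible: $4400 − $2975 = $1425.
The remaining $2246 (= $3671 − $1425) moves to coinsurance.
30% of $2246 = $673.80 falls to the patient.
Patient responsibility: $1425 + $673.80 = $2098.80.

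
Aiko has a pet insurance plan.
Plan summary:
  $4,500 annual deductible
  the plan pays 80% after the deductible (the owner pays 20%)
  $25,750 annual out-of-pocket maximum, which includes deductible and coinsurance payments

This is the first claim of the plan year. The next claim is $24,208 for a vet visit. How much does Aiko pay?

$8,441.60

The full $4,500 deductible is still open; $4,500 of this bill applies to it.
After the $4,500 deductible portion, $24,208 − $4,500 = $19,708 is subject to coinsurance.
Owner's 20% share of $19,708 is $3,941.60.
That puts the owner's cost at $4,500 + $3,941.60 = $8,441.60 before any cap.
Total out-of-pocket so far would be $0 + $8,441.60 = $8,441.60, below the $25,750 cap — no reduction.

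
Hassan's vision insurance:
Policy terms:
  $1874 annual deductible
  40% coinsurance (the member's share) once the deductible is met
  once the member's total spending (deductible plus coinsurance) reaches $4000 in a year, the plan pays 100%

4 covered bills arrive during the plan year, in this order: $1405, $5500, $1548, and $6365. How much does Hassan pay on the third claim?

$113.60

#1 ($1405): all of it applies to the deductible. Member pays $1405; OOP now $1405.
#2 ($5500): deductible takes $469, $5031 remains; 40% of $5031 = $2012.40. Member pays $2481.40; OOP now $3886.40.
#3 ($1548): deductible already satisfied, so member's share is 40% × $1548 = $619.20. OOP would hit $4505.60 > $4000, so the cap limits the member to $4000 − $3886.40 = $113.60.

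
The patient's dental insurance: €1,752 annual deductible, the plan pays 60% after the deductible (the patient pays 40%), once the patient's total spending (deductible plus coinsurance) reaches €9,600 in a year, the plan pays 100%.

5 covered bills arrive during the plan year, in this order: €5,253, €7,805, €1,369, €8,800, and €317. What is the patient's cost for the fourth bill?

€2,778

Bill 1, €5,253: deductible takes €1,752, €3,501 remains; 40% of €3,501 = €1,400.40. Patient pays €3,152.40; OOP now €3,152.40.
Bill 2, €7,805: deductible already satisfied, so patient's share is 40% × €7,805 = €3,122. Cost to patient: €3,122. OOP to date €6,274.40.
Bill 3, €1,369: deductible met; 40% of €1,369 = €547.60. Cost to patient: €547.60. OOP to date €6,822.
Bill 4, €8,800: deductible met; 40% of €8,800 = €3,520. That would push OOP to €10,342, over the €9,600 cap, so patient pays €9,600 − €6,822 = €2,778.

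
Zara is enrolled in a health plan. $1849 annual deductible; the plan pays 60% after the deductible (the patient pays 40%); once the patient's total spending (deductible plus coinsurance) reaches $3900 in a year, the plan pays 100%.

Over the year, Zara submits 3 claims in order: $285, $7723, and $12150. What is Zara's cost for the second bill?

$3615

#1 ($285): fully absorbed by the deductible. Patient pays $285; OOP now $285.
#2 ($7723): $1564 to deductible, leaving $6159; coinsurance $6159 × 40% = $2463.60. Deductible plus coinsurance: $1564 + $2463.60 = $4027.60. OOP would hit $4312.60 > $3900, so the cap limits the patient to $3900 − $285 = $3615.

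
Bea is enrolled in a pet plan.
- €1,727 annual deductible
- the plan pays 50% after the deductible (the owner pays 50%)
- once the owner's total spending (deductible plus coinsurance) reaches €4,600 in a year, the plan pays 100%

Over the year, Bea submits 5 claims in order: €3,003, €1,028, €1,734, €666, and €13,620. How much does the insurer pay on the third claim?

€867

Claim 1 — €3,003: €1,727 to deductible, leaving €1,276; 50% of €1,276 = €638. Cost to owner: €2,365. OOP to date €2,365. Plan pays €3,003 − €2,365 = €638.
Claim 2 — €1,028: deductible met; 50% of €1,028 = €514. Owner owes €514 (running OOP €2,879). Plan pays €1,028 − €514 = €514.
Claim 3 — €1,734: deductible met; 50% of €1,734 = €867. Owner pays €867; OOP now €3,746. Plan pays €1,734 − €867 = €867.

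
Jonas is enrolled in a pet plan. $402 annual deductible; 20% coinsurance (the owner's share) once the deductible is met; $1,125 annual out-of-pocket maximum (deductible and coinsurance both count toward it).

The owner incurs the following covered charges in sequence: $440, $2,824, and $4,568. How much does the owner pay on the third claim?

$150.60

Claim 1 ($440): deductible takes $402, $38 remains; owner's 20% is $7.60. Cost to owner: $409.60. OOP to date $409.60.
Claim 2 ($2,824): deductible already satisfied, so owner's share is 20% × $2,824 = $564.80. Owner owes $564.80 (running OOP $974.40).
Claim 3 ($4,568): deductible already satisfied, so owner's share is 20% × $4,568 = $913.60. Adding that to $974.40 gives $1,888, past the $1,125 cap; owner pays only $1,125 − $974.40 = $150.60.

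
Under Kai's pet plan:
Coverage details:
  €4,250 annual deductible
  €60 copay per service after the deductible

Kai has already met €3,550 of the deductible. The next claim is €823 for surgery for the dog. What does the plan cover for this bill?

€63

Remaining deductible: €4,250 − €3,550 = €700.
That leaves €823 − €700 = €123 for the copay.
Copay on this service: €60.
So the owner owes €700 + €60 = €760.
Insurer pays the balance: €823 − €760 = €63.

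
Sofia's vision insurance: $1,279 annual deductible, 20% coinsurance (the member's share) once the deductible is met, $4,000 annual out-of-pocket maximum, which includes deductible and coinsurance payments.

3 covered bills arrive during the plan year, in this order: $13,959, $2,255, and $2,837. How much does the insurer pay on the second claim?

Bill 1, $13,959: $1,279 finishes the deductible; $12,680 goes to coinsurance; member's 20% is $2,536. Member pays $3,815; OOP now $3,815. Plan pays $13,959 − $3,815 = $10,144.
Bill 2, $2,255: 20% coinsurance on $2,255 = $451. OOP would hit $4,266 > $4,000, so the cap limits the member to $4,000 − $3,815 = $185. Insurer: $2,255 − $185 = $2,070.

$2,070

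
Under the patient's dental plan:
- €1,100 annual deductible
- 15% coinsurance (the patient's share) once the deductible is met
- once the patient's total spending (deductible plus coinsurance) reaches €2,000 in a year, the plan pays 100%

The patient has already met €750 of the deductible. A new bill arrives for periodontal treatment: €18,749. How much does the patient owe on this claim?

€750 of the €1,100 deductible is already met, leaving €350.
The remaining €18,399 (= €18,749 − €350) moves to coinsurance.
15% of €18,399 = €2,759.85 falls to the patient.
That puts the patient's cost at €350 + €2,759.85 = €3,109.85 before any cap.
That would bring total out-of-pocket to €3,859.85, past the €2,000 cap. The patient is capped at €2,000 − €750 = €1,250 on this claim.

€1,250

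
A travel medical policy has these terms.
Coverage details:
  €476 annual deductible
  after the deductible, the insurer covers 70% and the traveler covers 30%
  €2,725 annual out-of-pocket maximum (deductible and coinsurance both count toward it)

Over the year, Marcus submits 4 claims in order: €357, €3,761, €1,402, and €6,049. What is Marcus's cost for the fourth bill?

€735.80

Claim 1 (€357): fully absorbed by the deductible. Traveler owes €357 (running OOP €357).
Claim 2 (€3,761): €119 finishes the deductible; €3,642 goes to coinsurance; traveler's 30% is €1,092.60. Traveler pays €1,211.60; OOP now €1,568.60.
Claim 3 (€1,402): 30% coinsurance on €1,402 = €420.60. Traveler pays €420.60; OOP now €1,989.20.
Claim 4 (€6,049): 30% coinsurance on €6,049 = €1,814.70. OOP would hit €3,803.90 > €2,725, so the cap limits the traveler to €2,725 − €1,989.20 = €735.80.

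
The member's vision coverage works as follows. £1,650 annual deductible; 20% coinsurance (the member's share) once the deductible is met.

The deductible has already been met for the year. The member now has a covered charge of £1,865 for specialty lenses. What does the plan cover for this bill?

£1,492

With the deductible met, the entire £1,865 is subject to coinsurance.
20% of £1,865 = £373 falls to the member.
The insurer covers the remainder: £1,865 − £373 = £1,492.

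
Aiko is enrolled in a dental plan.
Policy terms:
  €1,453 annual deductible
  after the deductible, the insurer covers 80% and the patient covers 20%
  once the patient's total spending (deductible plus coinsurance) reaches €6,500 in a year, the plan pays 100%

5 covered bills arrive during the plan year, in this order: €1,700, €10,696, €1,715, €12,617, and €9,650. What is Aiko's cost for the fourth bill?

€2,515.40

Bill 1, €1,700: deductible takes €1,453, €247 remains; patient's 20% is €49.40. Cost to patient: €1,502.40. OOP to date €1,502.40.
Bill 2, €10,696: deductible met; 20% of €10,696 = €2,139.20. Patient owes €2,139.20 (running OOP €3,641.60).
Bill 3, €1,715: deductible met; 20% of €1,715 = €343. Cost to patient: €343. OOP to date €3,984.60.
Bill 4, €12,617: 20% coinsurance on €12,617 = €2,523.40. OOP would hit €6,508 > €6,500, so the cap limits the patient to €6,500 − €3,984.60 = €2,515.40.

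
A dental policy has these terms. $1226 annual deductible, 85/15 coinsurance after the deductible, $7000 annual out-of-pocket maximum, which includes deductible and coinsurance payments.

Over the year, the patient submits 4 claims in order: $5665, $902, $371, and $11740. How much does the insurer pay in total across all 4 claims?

Claim 1 ($5665): deductible takes $1226, $4439 remains; coinsurance $4439 × 15% = $665.85. Cost to patient: $1891.85. OOP to date $1891.85. Plan pays $5665 − $1891.85 = $3773.15.
Claim 2 ($902): 15% coinsurance on $902 = $135.30. Cost to patient: $135.30. OOP to date $2027.15. Plan pays $902 − $135.30 = $766.70.
Claim 3 ($371): 15% coinsurance on $371 = $55.65. Patient owes $55.65 (running OOP $2082.80). Plan pays $371 − $55.65 = $315.35.
Claim 4 ($11740): deductible met; 15% of $11740 = $1761. Patient owes $1761 (running OOP $3843.80). Insurer: $11740 − $1761 = $9979.
Insurer total = bills − patient's total = $18678 − $3843.80 = $14834.20.

$14834.20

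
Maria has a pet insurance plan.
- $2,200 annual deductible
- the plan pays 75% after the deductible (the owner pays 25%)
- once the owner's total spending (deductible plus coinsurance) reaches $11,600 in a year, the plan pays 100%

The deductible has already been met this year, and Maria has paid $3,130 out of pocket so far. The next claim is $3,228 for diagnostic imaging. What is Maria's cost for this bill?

The deductible is already satisfied, so the full bill goes to coinsurance.
Coinsurance: $3,228 × 25% = $807.
Cumulative spending $3,130 + $807 = $3,937 stays under the $11,600 maximum.

$807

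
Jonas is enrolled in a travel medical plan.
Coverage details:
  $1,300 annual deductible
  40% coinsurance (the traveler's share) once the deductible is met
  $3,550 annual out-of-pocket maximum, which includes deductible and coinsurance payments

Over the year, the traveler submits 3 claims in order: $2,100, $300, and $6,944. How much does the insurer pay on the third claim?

#1 ($2,100): deductible takes $1,300, $800 remains; 40% of $800 = $320. Traveler pays $1,620; OOP now $1,620. Insurer: $2,100 − $1,620 = $480.
#2 ($300): deductible already satisfied, so traveler's share is 40% × $300 = $120. Traveler pays $120; OOP now $1,740. Insurer: $300 − $120 = $180.
#3 ($6,944): 40% coinsurance on $6,944 = $2,777.60. OOP would hit $4,517.60 > $3,550, so the cap limits the traveler to $3,550 − $1,740 = $1,810. Plan pays $6,944 − $1,810 = $5,134.

$5,134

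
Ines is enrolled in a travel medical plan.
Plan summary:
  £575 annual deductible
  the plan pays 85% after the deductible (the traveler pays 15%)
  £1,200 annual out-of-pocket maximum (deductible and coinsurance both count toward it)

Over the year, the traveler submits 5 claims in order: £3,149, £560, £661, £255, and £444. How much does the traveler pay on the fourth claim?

£38.25

#1 (£3,149): £575 to deductible, leaving £2,574; coinsurance £2,574 × 15% = £386.10. Traveler pays £961.10; OOP now £961.10.
#2 (£560): 15% coinsurance on £560 = £84. Traveler owes £84 (running OOP £1,045.10).
#3 (£661): 15% coinsurance on £661 = £99.15. Cost to traveler: £99.15. OOP to date £1,144.25.
#4 (£255): deductible already satisfied, so traveler's share is 15% × £255 = £38.25. Cost to traveler: £38.25. OOP to date £1,182.50.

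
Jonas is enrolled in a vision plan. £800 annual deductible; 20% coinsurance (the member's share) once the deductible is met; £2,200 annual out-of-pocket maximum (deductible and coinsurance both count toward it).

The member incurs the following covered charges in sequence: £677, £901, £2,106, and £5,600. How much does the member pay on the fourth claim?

£823.20

Claim 1 (£677): fully absorbed by the deductible. Member pays £677; OOP now £677.
Claim 2 (£901): £123 finishes the deductible; £778 goes to coinsurance; 20% of £778 = £155.60. Member owes £278.60 (running OOP £955.60).
Claim 3 (£2,106): deductible already satisfied, so member's share is 20% × £2,106 = £421.20. Member pays £421.20; OOP now £1,376.80.
Claim 4 (£5,600): deductible already satisfied, so member's share is 20% × £5,600 = £1,120. OOP would hit £2,496.80 > £2,200, so the cap limits the member to £2,200 − £1,376.80 = £823.20.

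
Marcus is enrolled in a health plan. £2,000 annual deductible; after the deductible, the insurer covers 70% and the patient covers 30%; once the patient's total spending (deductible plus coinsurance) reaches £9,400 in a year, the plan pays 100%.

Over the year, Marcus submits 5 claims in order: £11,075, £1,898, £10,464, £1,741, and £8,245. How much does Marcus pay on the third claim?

£3,139.20

Claim 1 — £11,075: deductible takes £2,000, £9,075 remains; patient's 30% is £2,722.50. Cost to patient: £4,722.50. OOP to date £4,722.50.
Claim 2 — £1,898: 30% coinsurance on £1,898 = £569.40. Patient pays £569.40; OOP now £5,291.90.
Claim 3 — £10,464: 30% coinsurance on £10,464 = £3,139.20. Patient pays £3,139.20; OOP now £8,431.10.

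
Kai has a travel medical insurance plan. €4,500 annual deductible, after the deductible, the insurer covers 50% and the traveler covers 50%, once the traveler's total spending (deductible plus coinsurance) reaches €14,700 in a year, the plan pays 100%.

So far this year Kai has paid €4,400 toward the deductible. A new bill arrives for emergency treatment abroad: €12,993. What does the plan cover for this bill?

Deductible still to meet: €4,500 − €4,400 = €100.
That leaves €12,993 − €100 = €12,893 for coinsurance.
50% of €12,893 = €6,446.50 falls to the traveler.
That puts the traveler's cost at €100 + €6,446.50 = €6,546.50 before any cap.
Total out-of-pocket so far would be €4,400 + €6,546.50 = €10,946.50, below the €14,700 cap — no reduction.
Insurer pays the balance: €12,993 − €6,546.50 = €6,446.50.

€6,446.50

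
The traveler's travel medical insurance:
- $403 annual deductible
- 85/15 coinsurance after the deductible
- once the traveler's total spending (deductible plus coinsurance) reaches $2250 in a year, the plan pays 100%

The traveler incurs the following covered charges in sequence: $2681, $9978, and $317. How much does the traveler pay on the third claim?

$8.60

Bill 1, $2681: $403 to deductible, leaving $2278; 15% of $2278 = $341.70. Traveler owes $744.70 (running OOP $744.70).
Bill 2, $9978: 15% coinsurance on $9978 = $1496.70. Traveler owes $1496.70 (running OOP $2241.40).
Bill 3, $317: deductible already satisfied, so traveler's share is 15% × $317 = $47.55. OOP would hit $2288.95 > $2250, so the cap limits the traveler to $2250 − $2241.40 = $8.60.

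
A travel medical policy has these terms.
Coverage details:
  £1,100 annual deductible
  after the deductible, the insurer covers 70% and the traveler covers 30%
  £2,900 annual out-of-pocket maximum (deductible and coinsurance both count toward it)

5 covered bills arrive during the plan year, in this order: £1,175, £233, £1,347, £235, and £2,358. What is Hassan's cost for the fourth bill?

Bill 1, £1,175: deductible takes £1,100, £75 remains; traveler's 30% is £22.50. Traveler owes £1,122.50 (running OOP £1,122.50).
Bill 2, £233: deductible met; 30% of £233 = £69.90. Traveler owes £69.90 (running OOP £1,192.40).
Bill 3, £1,347: 30% coinsurance on £1,347 = £404.10. Traveler pays £404.10; OOP now £1,596.50.
Bill 4, £235: 30% coinsurance on £235 = £70.50. Traveler owes £70.50 (running OOP £1,667).

£70.50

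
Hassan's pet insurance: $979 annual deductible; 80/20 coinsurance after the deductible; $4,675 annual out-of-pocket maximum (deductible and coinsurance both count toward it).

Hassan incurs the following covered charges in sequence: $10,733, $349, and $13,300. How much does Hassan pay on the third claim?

#1 ($10,733): deductible takes $979, $9,754 remains; coinsurance $9,754 × 20% = $1,950.80. Owner pays $2,929.80; OOP now $2,929.80.
#2 ($349): deductible already satisfied, so owner's share is 20% × $349 = $69.80. Owner owes $69.80 (running OOP $2,999.60).
#3 ($13,300): deductible met; 20% of $13,300 = $2,660. That would push OOP to $5,659.60, over the $4,675 cap, so owner pays $4,675 − $2,999.60 = $1,675.40.

$1,675.40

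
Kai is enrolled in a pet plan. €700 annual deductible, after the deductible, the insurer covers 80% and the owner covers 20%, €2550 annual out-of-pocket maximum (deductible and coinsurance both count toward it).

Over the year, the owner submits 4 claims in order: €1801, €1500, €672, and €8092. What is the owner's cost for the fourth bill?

Claim 1 — €1801: deductible takes €700, €1101 remains; owner's 20% is €220.20. Owner pays €920.20; OOP now €920.20.
Claim 2 — €1500: deductible met; 20% of €1500 = €300. Owner owes €300 (running OOP €1220.20).
Claim 3 — €672: deductible met; 20% of €672 = €134.40. Cost to owner: €134.40. OOP to date €1354.60.
Claim 4 — €8092: deductible already satisfied, so owner's share is 20% × €8092 = €1618.40. That would push OOP to €2973, over the €2550 cap, so owner pays €2550 − €1354.60 = €1195.40.

€1195.40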